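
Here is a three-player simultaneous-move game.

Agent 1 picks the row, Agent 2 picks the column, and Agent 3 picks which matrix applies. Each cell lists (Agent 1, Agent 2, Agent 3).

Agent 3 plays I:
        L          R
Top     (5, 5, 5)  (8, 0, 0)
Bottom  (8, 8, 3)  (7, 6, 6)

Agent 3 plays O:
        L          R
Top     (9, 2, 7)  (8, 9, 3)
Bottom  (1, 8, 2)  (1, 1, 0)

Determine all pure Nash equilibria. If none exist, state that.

Mark each player's best response to every combination of opponents' strategies; a profile where every player is best-responding is a pure Nash equilibrium.
Agent 1 against (L, I): payoffs 5, 8 → best response Bottom.
Agent 1 against (L, O): payoffs 9, 1 → best response Top.
Agent 1 against (R, I): payoffs 8, 7 → best response Top.
Agent 1 against (R, O): payoffs 8, 1 → best response Top.
Agent 2 against (Top, I): payoffs 5, 0 → best response L.
Agent 2 against (Top, O): payoffs 2, 9 → best response R.
Agent 2 against (Bottom, I): payoffs 8, 6 → best response L.
Agent 2 against (Bottom, O): payoffs 8, 1 → best response L.
Agent 3 against (Top, L): payoffs 5, 7 → best response O.
Agent 3 against (Top, R): payoffs 0, 3 → best response O.
Agent 3 against (Bottom, L): payoffs 3, 2 → best response I.
Agent 3 against (Bottom, R): payoffs 6, 0 → best response I.
Mutual best responses: (Top, R, O); (Bottom, L, I).

The pure Nash equilibria are (Top, R, O), (Bottom, L, I).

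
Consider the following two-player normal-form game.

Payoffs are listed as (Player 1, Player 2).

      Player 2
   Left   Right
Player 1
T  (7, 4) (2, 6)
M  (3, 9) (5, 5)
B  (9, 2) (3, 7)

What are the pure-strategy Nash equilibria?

none

For each player, find the best response to each opponent profile; mutual best responses are the pure NE.
Player 1 against Left: payoffs 7, 3, 9 → best response B.
Player 1 against Right: payoffs 2, 5, 3 → best response M.
Player 2 against T: payoffs 4, 6 → best response Right.
Player 2 against M: payoffs 9, 5 → best response Left.
Player 2 against B: payoffs 2, 7 → best response Right.
No profile is a mutual best response for all players.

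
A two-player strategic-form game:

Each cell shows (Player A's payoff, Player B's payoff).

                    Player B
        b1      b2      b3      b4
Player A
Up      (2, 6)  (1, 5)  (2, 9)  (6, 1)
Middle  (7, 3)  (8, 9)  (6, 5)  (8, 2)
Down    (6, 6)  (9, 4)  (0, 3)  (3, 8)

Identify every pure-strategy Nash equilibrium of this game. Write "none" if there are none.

This game has no pure Nash equilibrium.

(Up, b1): Player A can switch to Middle (2 → 7). Not NE.
(Up, b2): Player A can switch to Middle (1 → 8). Not NE.
(Up, b3): Player A can switch to Middle (2 → 6). Not NE.
(Up, b4): Player A can switch to Middle (6 → 8). Not NE.
(Middle, b1): Player B can switch to b2 (3 → 9). Not NE.
(Middle, b2): Player A can switch to Down (8 → 9). Not NE.
(Middle, b3): Player B can switch to b2 (5 → 9). Not NE.
(Middle, b4): Player B can switch to b1 (2 → 3). Not NE.
(The remaining 4 profiles each have a profitable deviation by the same check.)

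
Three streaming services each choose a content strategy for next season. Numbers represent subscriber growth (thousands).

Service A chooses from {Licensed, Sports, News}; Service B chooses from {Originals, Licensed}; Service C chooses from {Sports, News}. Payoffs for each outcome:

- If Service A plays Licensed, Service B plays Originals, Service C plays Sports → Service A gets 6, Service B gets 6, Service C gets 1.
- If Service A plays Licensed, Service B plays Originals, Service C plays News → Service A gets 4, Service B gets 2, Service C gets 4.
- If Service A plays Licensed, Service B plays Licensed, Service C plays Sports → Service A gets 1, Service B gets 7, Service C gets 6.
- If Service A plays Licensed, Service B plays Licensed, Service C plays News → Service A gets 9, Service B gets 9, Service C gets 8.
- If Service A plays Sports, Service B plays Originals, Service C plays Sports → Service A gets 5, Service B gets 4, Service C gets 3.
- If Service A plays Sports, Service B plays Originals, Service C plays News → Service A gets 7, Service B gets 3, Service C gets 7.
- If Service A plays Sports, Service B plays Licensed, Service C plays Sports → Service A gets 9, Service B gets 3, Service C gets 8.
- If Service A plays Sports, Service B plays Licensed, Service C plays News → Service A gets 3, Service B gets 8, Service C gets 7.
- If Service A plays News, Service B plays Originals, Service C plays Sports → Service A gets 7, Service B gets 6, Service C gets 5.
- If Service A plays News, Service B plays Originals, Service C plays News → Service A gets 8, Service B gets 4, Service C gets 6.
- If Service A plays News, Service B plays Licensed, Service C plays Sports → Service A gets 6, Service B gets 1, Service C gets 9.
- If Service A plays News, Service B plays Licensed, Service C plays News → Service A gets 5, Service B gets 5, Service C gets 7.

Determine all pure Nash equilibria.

Check each profile: it is a Nash equilibrium iff no player can strictly gain by switching unilaterally.
(Licensed, Originals, Sports): Service A can switch to News (6 → 7). Not NE.
(Licensed, Originals, News): Service A can switch to Sports (4 → 7). Not NE.
(Licensed, Licensed, Sports): Service A can switch to Sports (1 → 9). Not NE.
(Licensed, Licensed, News): Service A gets 9, best alternative 5; Service B gets 9, best alternative 2; Service C gets 8, best alternative 6. No profitable deviation — NE.
(Sports, Originals, Sports): Service A can switch to Licensed (5 → 6). Not NE.
(Sports, Originals, News): Service A can switch to News (7 → 8). Not NE.
(Sports, Licensed, Sports): Service B can switch to Originals (3 → 4). Not NE.
(Sports, Licensed, News): Service A can switch to Licensed (3 → 9). Not NE.
(News, Originals, Sports): Service C can switch to News (5 → 6). Not NE.
(News, Originals, News): Service B can switch to Licensed (4 → 5). Not NE.
(News, Licensed, Sports): Service A can switch to Sports (6 → 9). Not NE.
(The remaining 1 profile has a profitable deviation by the same check.)

The unique pure-strategy Nash equilibrium is (Licensed, Licensed, News).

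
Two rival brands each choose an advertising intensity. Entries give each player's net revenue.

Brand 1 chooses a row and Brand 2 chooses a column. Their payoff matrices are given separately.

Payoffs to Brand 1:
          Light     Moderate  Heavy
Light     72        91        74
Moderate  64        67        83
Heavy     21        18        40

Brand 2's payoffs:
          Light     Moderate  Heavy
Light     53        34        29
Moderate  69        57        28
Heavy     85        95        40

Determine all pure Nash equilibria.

(Light, Light): Brand 1 gets 72, best alternative 64; Brand 2 gets 53, best alternative 34. No profitable deviation — NE.
(Light, Moderate): Brand 2 can switch to Light (34 → 53). Not NE.
(Light, Heavy): Brand 1 can switch to Moderate (74 → 83). Not NE.
(Moderate, Light): Brand 1 can switch to Light (64 → 72). Not NE.
(Moderate, Moderate): Brand 1 can switch to Light (67 → 91). Not NE.
(Moderate, Heavy): Brand 2 can switch to Light (28 → 69). Not NE.
(Heavy, Light): Brand 1 can switch to Light (21 → 72). Not NE.
(Heavy, Moderate): Brand 1 can switch to Light (18 → 91). Not NE.
(Heavy, Heavy): Brand 1 can switch to Light (40 → 74). Not NE.

The unique pure-strategy Nash equilibrium is (Light, Light).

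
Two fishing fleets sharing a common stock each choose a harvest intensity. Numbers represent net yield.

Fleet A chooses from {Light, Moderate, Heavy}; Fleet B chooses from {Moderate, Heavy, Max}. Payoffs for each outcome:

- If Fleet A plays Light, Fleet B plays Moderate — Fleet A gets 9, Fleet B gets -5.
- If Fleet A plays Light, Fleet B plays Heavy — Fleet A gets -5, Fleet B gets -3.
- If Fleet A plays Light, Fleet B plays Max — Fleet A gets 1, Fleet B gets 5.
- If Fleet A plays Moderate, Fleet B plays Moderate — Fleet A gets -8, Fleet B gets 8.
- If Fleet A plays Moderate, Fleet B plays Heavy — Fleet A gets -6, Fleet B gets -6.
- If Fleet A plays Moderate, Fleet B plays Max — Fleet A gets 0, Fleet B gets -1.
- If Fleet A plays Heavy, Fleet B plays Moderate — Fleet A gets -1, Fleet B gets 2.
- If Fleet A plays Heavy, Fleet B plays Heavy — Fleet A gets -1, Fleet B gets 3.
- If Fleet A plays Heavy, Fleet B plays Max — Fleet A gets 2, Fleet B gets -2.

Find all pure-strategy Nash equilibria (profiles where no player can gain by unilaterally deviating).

(Heavy, Heavy)

(Light, Moderate): Fleet B can switch to Heavy (-5 → -3). Not NE.
(Light, Heavy): Fleet A can switch to Heavy (-5 → -1). Not NE.
(Light, Max): Fleet A can switch to Heavy (1 → 2). Not NE.
(Moderate, Moderate): Fleet A can switch to Light (-8 → 9). Not NE.
(Moderate, Heavy): Fleet A can switch to Light (-6 → -5). Not NE.
(Moderate, Max): Fleet A can switch to Light (0 → 1). Not NE.
(Heavy, Heavy): Fleet A gets -1, best alternative -5; Fleet B gets 3, best alternative 2. No profitable deviation — NE.
(The remaining 2 profiles each have a profitable deviation by the same check.)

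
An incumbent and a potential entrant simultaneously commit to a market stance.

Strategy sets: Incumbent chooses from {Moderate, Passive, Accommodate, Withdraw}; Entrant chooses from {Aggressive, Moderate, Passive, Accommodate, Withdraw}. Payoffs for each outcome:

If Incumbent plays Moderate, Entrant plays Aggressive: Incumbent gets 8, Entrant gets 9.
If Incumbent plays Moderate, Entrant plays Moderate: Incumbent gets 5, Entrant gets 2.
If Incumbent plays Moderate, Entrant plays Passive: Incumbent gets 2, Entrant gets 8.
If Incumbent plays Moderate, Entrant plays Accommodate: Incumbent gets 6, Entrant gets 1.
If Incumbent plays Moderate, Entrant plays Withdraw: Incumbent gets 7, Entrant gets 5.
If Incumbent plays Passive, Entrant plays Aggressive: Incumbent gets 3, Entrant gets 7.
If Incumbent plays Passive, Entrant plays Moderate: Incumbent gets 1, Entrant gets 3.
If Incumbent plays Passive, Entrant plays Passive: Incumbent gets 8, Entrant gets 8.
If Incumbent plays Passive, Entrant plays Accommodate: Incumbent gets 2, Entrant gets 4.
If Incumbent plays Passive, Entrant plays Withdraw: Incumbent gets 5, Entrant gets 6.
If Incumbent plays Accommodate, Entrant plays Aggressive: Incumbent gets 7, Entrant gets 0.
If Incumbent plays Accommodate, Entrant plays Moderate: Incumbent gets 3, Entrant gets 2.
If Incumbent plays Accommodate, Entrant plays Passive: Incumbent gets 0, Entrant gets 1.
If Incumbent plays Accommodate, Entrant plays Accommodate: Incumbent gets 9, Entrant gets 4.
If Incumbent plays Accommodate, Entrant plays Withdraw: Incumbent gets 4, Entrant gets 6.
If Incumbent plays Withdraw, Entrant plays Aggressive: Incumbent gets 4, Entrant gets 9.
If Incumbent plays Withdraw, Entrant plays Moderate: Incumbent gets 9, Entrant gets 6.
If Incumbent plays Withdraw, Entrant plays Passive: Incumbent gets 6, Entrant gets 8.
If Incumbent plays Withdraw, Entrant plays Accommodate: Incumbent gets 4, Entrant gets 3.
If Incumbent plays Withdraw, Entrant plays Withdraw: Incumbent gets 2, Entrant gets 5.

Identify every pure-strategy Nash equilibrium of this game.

Incumbent against Aggressive: payoffs 8, 3, 7, 4 → best response Moderate.
Incumbent against Moderate: payoffs 5, 1, 3, 9 → best response Withdraw.
Incumbent against Passive: payoffs 2, 8, 0, 6 → best response Passive.
Incumbent against Accommodate: payoffs 6, 2, 9, 4 → best response Accommodate.
Incumbent against Withdraw: payoffs 7, 5, 4, 2 → best response Moderate.
Entrant against Moderate: payoffs 9, 2, 8, 1, 5 → best response Aggressive.
Entrant against Passive: payoffs 7, 3, 8, 4, 6 → best response Passive.
Entrant against Accommodate: payoffs 0, 2, 1, 4, 6 → best response Withdraw.
Entrant against Withdraw: payoffs 9, 6, 8, 3, 5 → best response Aggressive.
Mutual best responses: (Moderate, Aggressive); (Passive, Passive).

Pure-strategy Nash equilibria: (Moderate, Aggressive) and (Passive, Passive)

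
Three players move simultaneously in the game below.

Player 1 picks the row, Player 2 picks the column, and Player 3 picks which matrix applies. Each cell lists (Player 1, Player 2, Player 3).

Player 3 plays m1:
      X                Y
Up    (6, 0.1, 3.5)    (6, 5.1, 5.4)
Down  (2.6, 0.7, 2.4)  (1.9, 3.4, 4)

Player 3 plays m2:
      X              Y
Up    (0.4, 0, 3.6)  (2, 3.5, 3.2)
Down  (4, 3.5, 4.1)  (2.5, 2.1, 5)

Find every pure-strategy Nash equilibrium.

Player 1 against (X, m1): payoffs 6, 2.6 → best response Up.
Player 1 against (X, m2): payoffs 0.4, 4 → best response Down.
Player 1 against (Y, m1): payoffs 6, 1.9 → best response Up.
Player 1 against (Y, m2): payoffs 2, 2.5 → best response Down.
Player 2 against (Up, m1): payoffs 0.1, 5.1 → best response Y.
Player 2 against (Up, m2): payoffs 0, 3.5 → best response Y.
Player 2 against (Down, m1): payoffs 0.7, 3.4 → best response Y.
Player 2 against (Down, m2): payoffs 3.5, 2.1 → best response X.
Player 3 against (Up, X): payoffs 3.5, 3.6 → best response m2.
Player 3 against (Up, Y): payoffs 5.4, 3.2 → best response m1.
Player 3 against (Down, X): payoffs 2.4, 4.1 → best response m2.
Player 3 against (Down, Y): payoffs 4, 5 → best response m2.
Mutual best responses: (Up, Y, m1); (Down, X, m2).

The pure Nash equilibria are (Up, Y, m1); (Down, X, m2).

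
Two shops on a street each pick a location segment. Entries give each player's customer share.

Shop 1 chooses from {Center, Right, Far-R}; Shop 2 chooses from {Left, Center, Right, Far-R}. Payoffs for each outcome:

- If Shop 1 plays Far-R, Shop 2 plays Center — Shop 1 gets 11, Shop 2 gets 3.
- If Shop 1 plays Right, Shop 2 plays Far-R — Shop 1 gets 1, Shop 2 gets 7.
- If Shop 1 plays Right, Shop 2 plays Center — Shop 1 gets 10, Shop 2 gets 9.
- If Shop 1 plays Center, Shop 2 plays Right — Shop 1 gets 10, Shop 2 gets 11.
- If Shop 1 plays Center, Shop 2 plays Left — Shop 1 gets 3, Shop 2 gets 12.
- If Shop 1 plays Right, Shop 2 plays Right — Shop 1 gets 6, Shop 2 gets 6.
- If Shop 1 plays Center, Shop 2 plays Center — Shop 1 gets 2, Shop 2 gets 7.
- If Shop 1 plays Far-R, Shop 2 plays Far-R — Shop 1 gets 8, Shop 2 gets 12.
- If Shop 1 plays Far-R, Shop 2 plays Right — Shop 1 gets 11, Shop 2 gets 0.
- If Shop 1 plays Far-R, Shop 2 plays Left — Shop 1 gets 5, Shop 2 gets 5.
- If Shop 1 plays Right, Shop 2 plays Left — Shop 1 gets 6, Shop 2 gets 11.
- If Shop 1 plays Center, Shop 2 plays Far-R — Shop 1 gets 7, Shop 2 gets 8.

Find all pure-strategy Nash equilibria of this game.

Shop 1 against Left: payoffs 3, 6, 5 → best response Right.
Shop 1 against Center: payoffs 2, 10, 11 → best response Far-R.
Shop 1 against Right: payoffs 10, 6, 11 → best response Far-R.
Shop 1 against Far-R: payoffs 7, 1, 8 → best response Far-R.
Shop 2 against Center: payoffs 12, 7, 11, 8 → best response Left.
Shop 2 against Right: payoffs 11, 9, 6, 7 → best response Left.
Shop 2 against Far-R: payoffs 5, 3, 0, 12 → best response Far-R.
Mutual best responses: (Right, Left); (Far-R, Far-R).

The pure Nash equilibria are (Right, Left), (Far-R, Far-R).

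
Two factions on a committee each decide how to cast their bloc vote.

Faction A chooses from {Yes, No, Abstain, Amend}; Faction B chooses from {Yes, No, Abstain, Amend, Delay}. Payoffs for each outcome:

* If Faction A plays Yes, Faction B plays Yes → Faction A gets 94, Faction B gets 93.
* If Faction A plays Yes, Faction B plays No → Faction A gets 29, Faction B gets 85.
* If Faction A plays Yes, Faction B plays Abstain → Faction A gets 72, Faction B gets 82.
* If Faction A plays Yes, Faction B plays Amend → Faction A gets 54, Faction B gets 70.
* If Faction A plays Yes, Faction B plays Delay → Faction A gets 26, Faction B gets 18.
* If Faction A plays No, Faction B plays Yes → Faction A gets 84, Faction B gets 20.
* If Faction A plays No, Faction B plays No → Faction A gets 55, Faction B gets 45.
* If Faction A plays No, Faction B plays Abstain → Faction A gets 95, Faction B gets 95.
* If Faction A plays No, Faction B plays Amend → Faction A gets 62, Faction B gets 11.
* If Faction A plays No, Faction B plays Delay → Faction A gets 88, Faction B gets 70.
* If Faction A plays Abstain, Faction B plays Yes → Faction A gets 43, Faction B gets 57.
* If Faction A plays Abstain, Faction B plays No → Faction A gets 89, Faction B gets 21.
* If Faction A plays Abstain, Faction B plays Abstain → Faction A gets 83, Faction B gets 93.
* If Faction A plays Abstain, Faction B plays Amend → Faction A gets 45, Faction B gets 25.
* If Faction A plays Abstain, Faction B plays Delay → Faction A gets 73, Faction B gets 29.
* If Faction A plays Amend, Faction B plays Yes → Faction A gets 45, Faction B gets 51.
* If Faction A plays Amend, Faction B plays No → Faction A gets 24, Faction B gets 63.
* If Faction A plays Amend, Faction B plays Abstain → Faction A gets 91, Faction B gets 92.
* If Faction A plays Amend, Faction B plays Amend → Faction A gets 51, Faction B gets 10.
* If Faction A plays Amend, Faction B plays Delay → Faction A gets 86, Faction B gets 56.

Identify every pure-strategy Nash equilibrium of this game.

Faction A against Yes: payoffs 94, 84, 43, 45 → best response Yes.
Faction A against No: payoffs 29, 55, 89, 24 → best response Abstain.
Faction A against Abstain: payoffs 72, 95, 83, 91 → best response No.
Faction A against Amend: payoffs 54, 62, 45, 51 → best response No.
Faction A against Delay: payoffs 26, 88, 73, 86 → best response No.
Faction B against Yes: payoffs 93, 85, 82, 70, 18 → best response Yes.
Faction B against No: payoffs 20, 45, 95, 11, 70 → best response Abstain.
Faction B against Abstain: payoffs 57, 21, 93, 25, 29 → best response Abstain.
Faction B against Amend: payoffs 51, 63, 92, 10, 56 → best response Abstain.
Mutual best responses: (Yes, Yes); (No, Abstain).

Pure-strategy Nash equilibria: (Yes, Yes) and (No, Abstain)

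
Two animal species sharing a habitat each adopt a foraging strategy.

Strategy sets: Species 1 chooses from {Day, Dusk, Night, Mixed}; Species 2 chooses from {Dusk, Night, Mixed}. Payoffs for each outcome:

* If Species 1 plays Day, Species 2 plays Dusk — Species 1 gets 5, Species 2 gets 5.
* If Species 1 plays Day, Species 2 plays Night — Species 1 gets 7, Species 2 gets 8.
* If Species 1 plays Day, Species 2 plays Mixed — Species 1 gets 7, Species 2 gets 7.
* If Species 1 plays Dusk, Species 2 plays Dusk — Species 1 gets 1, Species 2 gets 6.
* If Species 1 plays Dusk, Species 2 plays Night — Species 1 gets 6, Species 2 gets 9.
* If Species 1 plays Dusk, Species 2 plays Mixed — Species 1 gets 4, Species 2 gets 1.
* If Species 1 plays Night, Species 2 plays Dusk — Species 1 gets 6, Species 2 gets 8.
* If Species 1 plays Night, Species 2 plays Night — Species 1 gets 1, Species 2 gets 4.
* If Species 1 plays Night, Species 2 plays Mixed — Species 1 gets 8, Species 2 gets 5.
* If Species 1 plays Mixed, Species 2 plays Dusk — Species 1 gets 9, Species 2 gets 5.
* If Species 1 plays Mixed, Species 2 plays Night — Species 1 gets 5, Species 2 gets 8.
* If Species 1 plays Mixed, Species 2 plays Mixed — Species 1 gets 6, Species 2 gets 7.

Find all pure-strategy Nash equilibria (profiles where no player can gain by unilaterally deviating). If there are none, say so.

The unique pure-strategy Nash equilibrium is (Day, Night).

Species 1 against Dusk: payoffs 5, 1, 6, 9 → best response Mixed.
Species 1 against Night: payoffs 7, 6, 1, 5 → best response Day.
Species 1 against Mixed: payoffs 7, 4, 8, 6 → best response Night.
Species 2 against Day: payoffs 5, 8, 7 → best response Night.
Species 2 against Dusk: payoffs 6, 9, 1 → best response Night.
Species 2 against Night: payoffs 8, 4, 5 → best response Dusk.
Species 2 against Mixed: payoffs 5, 8, 7 → best response Night.
Mutual best responses: (Day, Night).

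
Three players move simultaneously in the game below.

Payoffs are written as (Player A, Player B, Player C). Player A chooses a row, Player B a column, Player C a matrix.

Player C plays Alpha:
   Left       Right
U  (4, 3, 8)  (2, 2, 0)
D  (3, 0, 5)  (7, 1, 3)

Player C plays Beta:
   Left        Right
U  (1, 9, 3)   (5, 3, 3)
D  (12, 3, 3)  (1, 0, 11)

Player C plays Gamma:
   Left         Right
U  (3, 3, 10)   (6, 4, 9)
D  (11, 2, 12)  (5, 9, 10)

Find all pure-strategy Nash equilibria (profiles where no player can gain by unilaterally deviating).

For each player, find the best response to each opponent profile; mutual best responses are the pure NE.
Player A against (Left, Alpha): payoffs 4, 3 → best response U.
Player A against (Left, Beta): payoffs 1, 12 → best response D.
Player A against (Left, Gamma): payoffs 3, 11 → best response D.
Player A against (Right, Alpha): payoffs 2, 7 → best response D.
Player A against (Right, Beta): payoffs 5, 1 → best response U.
Player A against (Right, Gamma): payoffs 6, 5 → best response U.
Player B against (U, Alpha): payoffs 3, 2 → best response Left.
Player B against (U, Beta): payoffs 9, 3 → best response Left.
Player B against (U, Gamma): payoffs 3, 4 → best response Right.
Player B against (D, Alpha): payoffs 0, 1 → best response Right.
Player B against (D, Beta): payoffs 3, 0 → best response Left.
Player B against (D, Gamma): payoffs 2, 9 → best response Right.
Player C against (U, Left): payoffs 8, 3, 10 → best response Gamma.
Player C against (U, Right): payoffs 0, 3, 9 → best response Gamma.
Player C against (D, Left): payoffs 5, 3, 12 → best response Gamma.
Player C against (D, Right): payoffs 3, 11, 10 → best response Beta.
Mutual best responses: (U, Right, Gamma).

Pure NE: (U, Right, Gamma)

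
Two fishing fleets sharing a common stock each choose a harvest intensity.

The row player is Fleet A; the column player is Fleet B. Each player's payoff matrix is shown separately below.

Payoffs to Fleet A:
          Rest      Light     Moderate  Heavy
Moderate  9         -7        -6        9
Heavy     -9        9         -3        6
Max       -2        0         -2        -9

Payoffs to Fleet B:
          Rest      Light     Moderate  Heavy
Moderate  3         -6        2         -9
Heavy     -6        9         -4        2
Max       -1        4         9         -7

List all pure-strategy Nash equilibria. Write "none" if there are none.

(Moderate, Rest): Fleet A gets 9, best alternative -2; Fleet B gets 3, best alternative 2. No profitable deviation — NE.
(Moderate, Light): Fleet A can switch to Heavy (-7 → 9). Not NE.
(Moderate, Moderate): Fleet A can switch to Heavy (-6 → -3). Not NE.
(Moderate, Heavy): Fleet B can switch to Rest (-9 → 3). Not NE.
(Heavy, Rest): Fleet A can switch to Moderate (-9 → 9). Not NE.
(Heavy, Light): Fleet A gets 9, best alternative 0; Fleet B gets 9, best alternative 2. No profitable deviation — NE.
(Heavy, Moderate): Fleet A can switch to Max (-3 → -2). Not NE.
(Heavy, Heavy): Fleet A can switch to Moderate (6 → 9). Not NE.
(Max, Rest): Fleet A can switch to Moderate (-2 → 9). Not NE.
(Max, Light): Fleet A can switch to Heavy (0 → 9). Not NE.
(Max, Moderate): Fleet A gets -2, best alternative -3; Fleet B gets 9, best alternative 4. No profitable deviation — NE.
(Max, Heavy): Fleet A can switch to Moderate (-9 → 9). Not NE.

The pure Nash equilibria are (Moderate, Rest) and (Heavy, Light) and (Max, Moderate).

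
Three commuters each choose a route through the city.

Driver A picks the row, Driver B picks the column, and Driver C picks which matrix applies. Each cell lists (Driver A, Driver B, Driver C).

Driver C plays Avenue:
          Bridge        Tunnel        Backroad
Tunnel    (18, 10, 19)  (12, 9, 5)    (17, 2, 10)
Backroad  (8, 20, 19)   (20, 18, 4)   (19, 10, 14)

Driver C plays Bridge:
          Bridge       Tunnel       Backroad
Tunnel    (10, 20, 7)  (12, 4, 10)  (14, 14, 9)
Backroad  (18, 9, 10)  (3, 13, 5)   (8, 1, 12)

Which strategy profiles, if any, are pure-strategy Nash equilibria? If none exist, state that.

Pure NE: (Tunnel, Bridge, Avenue)

(Tunnel, Bridge, Avenue): Driver A gets 18, best alternative 8; Driver B gets 10, best alternative 9; Driver C gets 19, best alternative 7. No profitable deviation — NE.
(Tunnel, Bridge, Bridge): Driver A can switch to Backroad (10 → 18). Not NE.
(Tunnel, Tunnel, Avenue): Driver A can switch to Backroad (12 → 20). Not NE.
(Tunnel, Tunnel, Bridge): Driver B can switch to Bridge (4 → 20). Not NE.
(Tunnel, Backroad, Avenue): Driver A can switch to Backroad (17 → 19). Not NE.
(Tunnel, Backroad, Bridge): Driver B can switch to Bridge (14 → 20). Not NE.
(Backroad, Bridge, Avenue): Driver A can switch to Tunnel (8 → 18). Not NE.
(Backroad, Bridge, Bridge): Driver B can switch to Tunnel (9 → 13). Not NE.
(Backroad, Tunnel, Avenue): Driver B can switch to Bridge (18 → 20). Not NE.
(Backroad, Tunnel, Bridge): Driver A can switch to Tunnel (3 → 12). Not NE.
(Backroad, Backroad, Avenue): Driver B can switch to Bridge (10 → 20). Not NE.
(Backroad, Backroad, Bridge): Driver A can switch to Tunnel (8 → 14). Not NE.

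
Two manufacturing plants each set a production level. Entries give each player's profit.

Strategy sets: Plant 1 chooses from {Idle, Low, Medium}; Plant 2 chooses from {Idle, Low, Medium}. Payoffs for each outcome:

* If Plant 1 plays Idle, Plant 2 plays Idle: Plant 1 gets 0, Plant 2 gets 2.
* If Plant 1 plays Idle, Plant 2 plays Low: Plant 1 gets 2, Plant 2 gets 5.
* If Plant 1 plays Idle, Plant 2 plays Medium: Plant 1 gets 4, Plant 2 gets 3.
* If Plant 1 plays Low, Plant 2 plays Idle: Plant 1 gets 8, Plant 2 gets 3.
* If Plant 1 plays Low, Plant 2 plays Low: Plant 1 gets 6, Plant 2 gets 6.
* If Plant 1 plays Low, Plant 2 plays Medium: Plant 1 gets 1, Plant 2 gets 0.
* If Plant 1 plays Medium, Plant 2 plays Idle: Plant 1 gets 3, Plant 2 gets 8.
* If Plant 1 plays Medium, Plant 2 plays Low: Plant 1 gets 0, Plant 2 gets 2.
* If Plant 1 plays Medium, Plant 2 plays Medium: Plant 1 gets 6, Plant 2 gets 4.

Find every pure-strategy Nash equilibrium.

Mark each player's best response to every combination of opponents' strategies; a profile where every player is best-responding is a pure Nash equilibrium.
Plant 1 against Idle: payoffs 0, 8, 3 → best response Low.
Plant 1 against Low: payoffs 2, 6, 0 → best response Low.
Plant 1 against Medium: payoffs 4, 1, 6 → best response Medium.
Plant 2 against Idle: payoffs 2, 5, 3 → best response Low.
Plant 2 against Low: payoffs 3, 6, 0 → best response Low.
Plant 2 against Medium: payoffs 8, 2, 4 → best response Idle.
Mutual best responses: (Low, Low).

The unique pure-strategy Nash equilibrium is (Low, Low).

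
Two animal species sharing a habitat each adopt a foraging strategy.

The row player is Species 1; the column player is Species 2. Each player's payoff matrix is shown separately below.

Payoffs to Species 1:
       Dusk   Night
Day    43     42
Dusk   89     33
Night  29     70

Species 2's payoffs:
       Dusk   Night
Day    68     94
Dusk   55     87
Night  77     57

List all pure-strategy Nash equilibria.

Species 1 against Dusk: payoffs 43, 89, 29 → best response Dusk.
Species 1 against Night: payoffs 42, 33, 70 → best response Night.
Species 2 against Day: payoffs 68, 94 → best response Night.
Species 2 against Dusk: payoffs 55, 87 → best response Night.
Species 2 against Night: payoffs 77, 57 → best response Dusk.
No profile is a mutual best response for all players.

No pure-strategy Nash equilibrium.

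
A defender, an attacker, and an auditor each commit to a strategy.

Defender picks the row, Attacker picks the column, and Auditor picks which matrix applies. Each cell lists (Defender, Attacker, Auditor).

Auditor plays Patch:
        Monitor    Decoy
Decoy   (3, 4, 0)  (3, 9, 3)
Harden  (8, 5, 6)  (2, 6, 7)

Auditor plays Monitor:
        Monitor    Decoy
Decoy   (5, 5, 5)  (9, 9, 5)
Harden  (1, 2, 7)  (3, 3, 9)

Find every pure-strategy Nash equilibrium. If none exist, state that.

(Decoy, Decoy, Monitor)

Defender against (Monitor, Patch): payoffs 3, 8 → best response Harden.
Defender against (Monitor, Monitor): payoffs 5, 1 → best response Decoy.
Defender against (Decoy, Patch): payoffs 3, 2 → best response Decoy.
Defender against (Decoy, Monitor): payoffs 9, 3 → best response Decoy.
Attacker against (Decoy, Patch): payoffs 4, 9 → best response Decoy.
Attacker against (Decoy, Monitor): payoffs 5, 9 → best response Decoy.
Attacker against (Harden, Patch): payoffs 5, 6 → best response Decoy.
Attacker against (Harden, Monitor): payoffs 2, 3 → best response Decoy.
Auditor against (Decoy, Monitor): payoffs 0, 5 → best response Monitor.
Auditor against (Decoy, Decoy): payoffs 3, 5 → best response Monitor.
Auditor against (Harden, Monitor): payoffs 6, 7 → best response Monitor.
Auditor against (Harden, Decoy): payoffs 7, 9 → best response Monitor.
Mutual best responses: (Decoy, Decoy, Monitor).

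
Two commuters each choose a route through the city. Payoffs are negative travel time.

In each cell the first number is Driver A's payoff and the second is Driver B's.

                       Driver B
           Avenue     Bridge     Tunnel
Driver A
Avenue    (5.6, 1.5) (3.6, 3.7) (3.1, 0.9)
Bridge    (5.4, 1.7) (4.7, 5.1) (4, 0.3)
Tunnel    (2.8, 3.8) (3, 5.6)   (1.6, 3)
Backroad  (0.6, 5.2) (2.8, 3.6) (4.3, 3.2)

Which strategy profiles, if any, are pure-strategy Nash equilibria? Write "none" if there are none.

For each strategy profile, look for a profitable unilateral deviation.
(Avenue, Avenue): Driver B can switch to Bridge (1.5 → 3.7). Not NE.
(Avenue, Bridge): Driver A can switch to Bridge (3.6 → 4.7). Not NE.
(Avenue, Tunnel): Driver A can switch to Bridge (3.1 → 4). Not NE.
(Bridge, Avenue): Driver A can switch to Avenue (5.4 → 5.6). Not NE.
(Bridge, Bridge): Driver A gets 4.7, best alternative 3.6; Driver B gets 5.1, best alternative 1.7. No profitable deviation — NE.
(Bridge, Tunnel): Driver A can switch to Backroad (4 → 4.3). Not NE.
(Tunnel, Avenue): Driver A can switch to Avenue (2.8 → 5.6). Not NE.
(Tunnel, Bridge): Driver A can switch to Avenue (3 → 3.6). Not NE.
(Tunnel, Tunnel): Driver A can switch to Avenue (1.6 → 3.1). Not NE.
(Backroad, Avenue): Driver A can switch to Avenue (0.6 → 5.6). Not NE.
(Backroad, Bridge): Driver A can switch to Avenue (2.8 → 3.6). Not NE.
(Backroad, Tunnel): Driver B can switch to Avenue (3.2 → 5.2). Not NE.

The unique pure-strategy Nash equilibrium is (Bridge, Bridge).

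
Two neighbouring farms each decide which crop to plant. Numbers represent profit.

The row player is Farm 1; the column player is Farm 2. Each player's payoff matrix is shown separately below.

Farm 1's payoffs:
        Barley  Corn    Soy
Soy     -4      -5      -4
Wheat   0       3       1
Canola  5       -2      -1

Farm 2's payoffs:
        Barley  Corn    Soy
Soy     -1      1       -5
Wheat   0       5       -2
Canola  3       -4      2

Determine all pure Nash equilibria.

Check each profile: it is a Nash equilibrium iff no player can strictly gain by switching unilaterally.
(Soy, Barley): Farm 1 can switch to Wheat (-4 → 0). Not NE.
(Soy, Corn): Farm 1 can switch to Wheat (-5 → 3). Not NE.
(Soy, Soy): Farm 1 can switch to Wheat (-4 → 1). Not NE.
(Wheat, Barley): Farm 1 can switch to Canola (0 → 5). Not NE.
(Wheat, Corn): Farm 1 gets 3, best alternative -2; Farm 2 gets 5, best alternative 0. No profitable deviation — NE.
(Wheat, Soy): Farm 2 can switch to Barley (-2 → 0). Not NE.
(Canola, Barley): Farm 1 gets 5, best alternative 0; Farm 2 gets 3, best alternative 2. No profitable deviation — NE.
(Canola, Corn): Farm 1 can switch to Wheat (-2 → 3). Not NE.
(Canola, Soy): Farm 1 can switch to Wheat (-1 → 1). Not NE.

(Wheat, Corn); (Canola, Barley)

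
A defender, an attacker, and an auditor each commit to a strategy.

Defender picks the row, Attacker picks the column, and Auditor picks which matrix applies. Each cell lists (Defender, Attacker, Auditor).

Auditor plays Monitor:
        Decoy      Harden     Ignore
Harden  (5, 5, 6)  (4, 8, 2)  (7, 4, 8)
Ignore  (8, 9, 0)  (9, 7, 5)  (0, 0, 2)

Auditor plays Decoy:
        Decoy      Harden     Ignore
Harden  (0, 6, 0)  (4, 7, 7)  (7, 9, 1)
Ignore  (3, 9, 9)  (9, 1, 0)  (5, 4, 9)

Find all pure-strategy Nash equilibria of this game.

Defender against (Decoy, Monitor): payoffs 5, 8 → best response Ignore.
Defender against (Decoy, Decoy): payoffs 0, 3 → best response Ignore.
Defender against (Harden, Monitor): payoffs 4, 9 → best response Ignore.
Defender against (Harden, Decoy): payoffs 4, 9 → best response Ignore.
Defender against (Ignore, Monitor): payoffs 7, 0 → best response Harden.
Defender against (Ignore, Decoy): payoffs 7, 5 → best response Harden.
Attacker against (Harden, Monitor): payoffs 5, 8, 4 → best response Harden.
Attacker against (Harden, Decoy): payoffs 6, 7, 9 → best response Ignore.
Attacker against (Ignore, Monitor): payoffs 9, 7, 0 → best response Decoy.
Attacker against (Ignore, Decoy): payoffs 9, 1, 4 → best response Decoy.
Auditor against (Harden, Decoy): payoffs 6, 0 → best response Monitor.
Auditor against (Harden, Harden): payoffs 2, 7 → best response Decoy.
Auditor against (Harden, Ignore): payoffs 8, 1 → best response Monitor.
Auditor against (Ignore, Decoy): payoffs 0, 9 → best response Decoy.
Auditor against (Ignore, Harden): payoffs 5, 0 → best response Monitor.
Auditor against (Ignore, Ignore): payoffs 2, 9 → best response Decoy.
Mutual best responses: (Ignore, Decoy, Decoy).

The unique pure-strategy Nash equilibrium is (Ignore, Decoy, Decoy).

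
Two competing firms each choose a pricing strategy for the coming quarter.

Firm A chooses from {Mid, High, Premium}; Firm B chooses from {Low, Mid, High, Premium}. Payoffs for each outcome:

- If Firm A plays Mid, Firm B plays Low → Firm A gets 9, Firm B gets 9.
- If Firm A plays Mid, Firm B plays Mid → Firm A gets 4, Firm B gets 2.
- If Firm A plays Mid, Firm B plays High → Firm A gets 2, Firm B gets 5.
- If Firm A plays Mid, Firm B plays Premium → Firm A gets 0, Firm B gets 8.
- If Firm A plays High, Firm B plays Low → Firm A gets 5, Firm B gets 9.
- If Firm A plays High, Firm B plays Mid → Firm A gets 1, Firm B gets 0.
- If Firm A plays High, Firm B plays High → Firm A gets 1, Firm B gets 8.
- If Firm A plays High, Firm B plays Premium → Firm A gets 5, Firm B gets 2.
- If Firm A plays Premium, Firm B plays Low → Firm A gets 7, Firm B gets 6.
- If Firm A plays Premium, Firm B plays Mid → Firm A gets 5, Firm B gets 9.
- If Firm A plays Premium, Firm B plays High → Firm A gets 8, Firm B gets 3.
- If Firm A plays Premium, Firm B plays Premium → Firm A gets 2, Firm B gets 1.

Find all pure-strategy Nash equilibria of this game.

(Mid, Low): Firm A gets 9, best alternative 7; Firm B gets 9, best alternative 8. No profitable deviation — NE.
(Mid, Mid): Firm A can switch to Premium (4 → 5). Not NE.
(Mid, High): Firm A can switch to Premium (2 → 8). Not NE.
(Mid, Premium): Firm A can switch to High (0 → 5). Not NE.
(High, Low): Firm A can switch to Mid (5 → 9). Not NE.
(High, Mid): Firm A can switch to Mid (1 → 4). Not NE.
(High, High): Firm A can switch to Mid (1 → 2). Not NE.
(High, Premium): Firm B can switch to Low (2 → 9). Not NE.
(Premium, Low): Firm A can switch to Mid (7 → 9). Not NE.
(Premium, Mid): Firm A gets 5, best alternative 4; Firm B gets 9, best alternative 6. No profitable deviation — NE.
(The remaining 2 profiles each have a profitable deviation by the same check.)

Pure-strategy Nash equilibria: (Mid, Low), (Premium, Mid)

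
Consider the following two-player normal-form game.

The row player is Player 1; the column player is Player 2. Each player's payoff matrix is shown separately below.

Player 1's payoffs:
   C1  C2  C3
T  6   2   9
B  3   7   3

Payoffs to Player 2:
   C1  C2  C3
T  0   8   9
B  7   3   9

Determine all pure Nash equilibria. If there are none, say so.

The unique pure-strategy Nash equilibrium is (T, C3).

(T, C1): Player 2 can switch to C2 (0 → 8). Not NE.
(T, C2): Player 1 can switch to B (2 → 7). Not NE.
(T, C3): Player 1 gets 9, best alternative 3; Player 2 gets 9, best alternative 8. No profitable deviation — NE.
(B, C1): Player 1 can switch to T (3 → 6). Not NE.
(B, C2): Player 2 can switch to C1 (3 → 7). Not NE.
(B, C3): Player 1 can switch to T (3 → 9). Not NE.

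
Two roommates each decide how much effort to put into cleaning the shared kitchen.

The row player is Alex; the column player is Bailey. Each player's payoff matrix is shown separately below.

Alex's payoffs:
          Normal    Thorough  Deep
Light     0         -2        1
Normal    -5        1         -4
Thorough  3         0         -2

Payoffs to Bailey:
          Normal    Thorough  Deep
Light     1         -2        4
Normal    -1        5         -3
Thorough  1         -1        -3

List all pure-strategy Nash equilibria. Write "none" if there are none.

Alex against Normal: payoffs 0, -5, 3 → best response Thorough.
Alex against Thorough: payoffs -2, 1, 0 → best response Normal.
Alex against Deep: payoffs 1, -4, -2 → best response Light.
Bailey against Light: payoffs 1, -2, 4 → best response Deep.
Bailey against Normal: payoffs -1, 5, -3 → best response Thorough.
Bailey against Thorough: payoffs 1, -1, -3 → best response Normal.
Mutual best responses: (Light, Deep); (Normal, Thorough); (Thorough, Normal).

The pure Nash equilibria are (Light, Deep) and (Normal, Thorough) and (Thorough, Normal).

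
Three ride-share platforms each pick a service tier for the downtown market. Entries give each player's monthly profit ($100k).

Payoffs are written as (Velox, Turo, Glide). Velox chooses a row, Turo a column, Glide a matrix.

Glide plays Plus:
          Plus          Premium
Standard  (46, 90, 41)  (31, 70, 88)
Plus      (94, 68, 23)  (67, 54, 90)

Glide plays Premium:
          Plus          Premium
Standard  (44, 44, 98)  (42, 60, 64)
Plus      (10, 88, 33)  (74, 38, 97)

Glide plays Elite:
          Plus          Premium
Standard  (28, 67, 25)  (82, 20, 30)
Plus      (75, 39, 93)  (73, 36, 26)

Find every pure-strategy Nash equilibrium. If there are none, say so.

The unique pure-strategy Nash equilibrium is (Plus, Plus, Elite).

For each player, find the best response to each opponent profile; mutual best responses are the pure NE.
Velox against (Plus, Plus): payoffs 46, 94 → best response Plus.
Velox against (Plus, Premium): payoffs 44, 10 → best response Standard.
Velox against (Plus, Elite): payoffs 28, 75 → best response Plus.
Velox against (Premium, Plus): payoffs 31, 67 → best response Plus.
Velox against (Premium, Premium): payoffs 42, 74 → best response Plus.
Velox against (Premium, Elite): payoffs 82, 73 → best response Standard.
Turo against (Standard, Plus): payoffs 90, 70 → best response Plus.
Turo against (Standard, Premium): payoffs 44, 60 → best response Premium.
Turo against (Standard, Elite): payoffs 67, 20 → best response Plus.
Turo against (Plus, Plus): payoffs 68, 54 → best response Plus.
Turo against (Plus, Premium): payoffs 88, 38 → best response Plus.
Turo against (Plus, Elite): payoffs 39, 36 → best response Plus.
Glide against (Standard, Plus): payoffs 41, 98, 25 → best response Premium.
Glide against (Standard, Premium): payoffs 88, 64, 30 → best response Plus.
Glide against (Plus, Plus): payoffs 23, 33, 93 → best response Elite.
Glide against (Plus, Premium): payoffs 90, 97, 26 → best response Premium.
Mutual best responses: (Plus, Plus, Elite).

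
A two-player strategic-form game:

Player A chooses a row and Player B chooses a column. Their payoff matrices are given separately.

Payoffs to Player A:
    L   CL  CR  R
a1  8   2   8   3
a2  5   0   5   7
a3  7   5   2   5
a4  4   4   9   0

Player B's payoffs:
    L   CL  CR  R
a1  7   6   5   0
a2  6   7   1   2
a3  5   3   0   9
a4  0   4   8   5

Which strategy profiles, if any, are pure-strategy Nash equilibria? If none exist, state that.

(a1, L); (a4, CR)

Check each profile: it is a Nash equilibrium iff no player can strictly gain by switching unilaterally.
(a1, L): Player A gets 8, best alternative 7; Player B gets 7, best alternative 6. No profitable deviation — NE.
(a1, CL): Player A can switch to a3 (2 → 5). Not NE.
(a1, CR): Player A can switch to a4 (8 → 9). Not NE.
(a1, R): Player A can switch to a2 (3 → 7). Not NE.
(a2, L): Player A can switch to a1 (5 → 8). Not NE.
(a2, CL): Player A can switch to a1 (0 → 2). Not NE.
(a2, CR): Player A can switch to a1 (5 → 8). Not NE.
(a2, R): Player B can switch to L (2 → 6). Not NE.
(a3, L): Player A can switch to a1 (7 → 8). Not NE.
(a3, CL): Player B can switch to L (3 → 5). Not NE.
(a3, CR): Player A can switch to a1 (2 → 8). Not NE.
(a4, CR): Player A gets 9, best alternative 8; Player B gets 8, best alternative 5. No profitable deviation — NE.
(The remaining 4 profiles each have a profitable deviation by the same check.)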